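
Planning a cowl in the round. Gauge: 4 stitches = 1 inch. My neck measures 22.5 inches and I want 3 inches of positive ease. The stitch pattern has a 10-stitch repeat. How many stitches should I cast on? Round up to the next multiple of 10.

Finished = 22.5 + 3 = 25.5 inches.
4 / 1 = 4 sts/in.
25.5 × 4 = 102.00 sts.
Next multiple of 10: 110.

110 stitches.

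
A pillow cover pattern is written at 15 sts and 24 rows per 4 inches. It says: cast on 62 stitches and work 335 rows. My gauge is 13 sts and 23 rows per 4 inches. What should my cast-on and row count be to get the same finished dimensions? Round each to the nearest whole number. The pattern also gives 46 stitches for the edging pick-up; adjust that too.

Stitches: 62 × 13/15 = 53.73 → 54.
Rows: 335 × 23/24 = 321.04 → 321.
edging pick-up: 46 × 13/15 = 39.87 → 40.

Cast on 54 stitches; work 321 rows; edging pick-up 40 stitches.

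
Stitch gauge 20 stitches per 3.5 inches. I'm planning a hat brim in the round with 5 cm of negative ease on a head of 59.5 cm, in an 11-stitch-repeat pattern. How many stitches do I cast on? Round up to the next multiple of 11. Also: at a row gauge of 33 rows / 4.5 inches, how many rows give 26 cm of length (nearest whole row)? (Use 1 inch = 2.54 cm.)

Finished = 59.5 − 5 = 54.5 cm.
54.5 cm × 1/2.54 = 21.46 inches.
20/3.5 = 5.714 sts per in; 21.46 × 5.714 = 122.61 sts.
Next multiple of 11 → 132.
26 cm = 10.24 inches; × 7.333 = 75.07 → 75 rows.

Cast on 132 stitches; work 75 rows.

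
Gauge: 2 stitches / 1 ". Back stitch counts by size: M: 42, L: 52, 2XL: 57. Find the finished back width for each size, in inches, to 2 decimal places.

2/1 = 2 sts per in.
M: 42 / 2 = 21.000 → 21.00 in.
L: 52 / 2 = 26.000 → 26.00 in.
2XL: 57 / 2 = 28.500 → 28.50 in.

M 21.00 inches; L 26.00 inches; 2XL 28.50 inches.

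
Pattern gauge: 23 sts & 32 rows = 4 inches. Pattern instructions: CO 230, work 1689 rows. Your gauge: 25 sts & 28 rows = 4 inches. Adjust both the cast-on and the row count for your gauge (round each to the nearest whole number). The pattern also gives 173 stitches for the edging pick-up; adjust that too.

Cast on 250 stitches; work 1478 rows; edging pick-up 188 stitches.

Stitches: 230 × 25/23 = 250.00 → 250.
Rows: 1689 × 28/32 = 1477.88 → 1478.
edging pick-up: 173 × 25/23 = 188.04 → 188.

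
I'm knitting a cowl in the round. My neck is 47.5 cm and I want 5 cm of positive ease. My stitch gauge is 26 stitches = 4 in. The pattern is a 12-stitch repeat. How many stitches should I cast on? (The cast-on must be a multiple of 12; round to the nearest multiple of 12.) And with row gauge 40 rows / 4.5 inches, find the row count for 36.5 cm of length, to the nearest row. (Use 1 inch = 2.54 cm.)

Finished = 47.5 + 5 = 52.5 cm.
52.5 cm × 1/2.54 = 20.67 inches.
26/4 = 6.5 sts per in; 20.67 × 6.5 = 134.35 sts.
Nearest multiple of 12 → 132.
36.5 cm = 14.37 inches; × 8.889 = 127.73 → 128 rows.

Cast on 132 stitches; work 128 rows.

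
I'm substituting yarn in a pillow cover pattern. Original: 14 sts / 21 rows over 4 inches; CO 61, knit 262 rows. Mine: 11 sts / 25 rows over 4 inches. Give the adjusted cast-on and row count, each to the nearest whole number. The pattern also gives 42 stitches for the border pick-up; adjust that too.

Stitches: 61 × 11/14 = 47.93 → 48.
Rows: 262 × 25/21 = 311.90 → 312.
border pick-up: 42 × 11/14 = 33.00 → 33.

Cast on 48 stitches; work 312 rows; border pick-up 33 stitches.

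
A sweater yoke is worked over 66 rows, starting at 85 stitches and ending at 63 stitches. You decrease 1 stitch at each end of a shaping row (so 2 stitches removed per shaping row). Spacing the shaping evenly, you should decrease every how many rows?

Decrease every 6th row.

Stitches to remove: |63 − 85| = 22.
Shaping rows needed: 22 / 2 = 11.
66 rows / 11 = every 6 rows.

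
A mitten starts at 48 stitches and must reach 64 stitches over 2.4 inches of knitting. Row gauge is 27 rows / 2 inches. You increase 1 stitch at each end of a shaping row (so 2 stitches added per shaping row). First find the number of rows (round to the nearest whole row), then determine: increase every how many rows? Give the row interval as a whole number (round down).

Rows = 2.4 × 13.5 = 32.4 → 32 rows.
Stitches to add: 16 → 8 shaping rows (at 2 st each).
32 / 8 = 4.00 → every 4 rows.

Increase every 4th row.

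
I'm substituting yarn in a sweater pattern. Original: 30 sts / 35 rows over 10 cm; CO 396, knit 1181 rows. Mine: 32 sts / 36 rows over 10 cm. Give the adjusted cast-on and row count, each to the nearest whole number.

Cast on 422 stitches; work 1215 rows.

Stitches: 396 × 32/30 = 422.40 → 422.
Rows: 1181 × 36/35 = 1214.74 → 1215.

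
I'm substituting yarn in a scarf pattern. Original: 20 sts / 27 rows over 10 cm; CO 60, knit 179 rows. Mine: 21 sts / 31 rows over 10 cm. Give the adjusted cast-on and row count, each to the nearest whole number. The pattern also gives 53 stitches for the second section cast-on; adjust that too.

Stitches: 60 × 21/20 = 63.00 → 63.
Rows: 179 × 31/27 = 205.52 → 206.
second section cast-on: 53 × 21/20 = 55.65 → 56.

Cast on 63 stitches; work 206 rows; second section cast-on 56 stitches.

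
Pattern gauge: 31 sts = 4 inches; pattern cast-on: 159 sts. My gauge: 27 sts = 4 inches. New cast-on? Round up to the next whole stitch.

Scale factor = 27 / 31 = 0.871.
159 × 27 / 31 = 138.48 sts.
→ 139 sts.

Cast on 139 stitches.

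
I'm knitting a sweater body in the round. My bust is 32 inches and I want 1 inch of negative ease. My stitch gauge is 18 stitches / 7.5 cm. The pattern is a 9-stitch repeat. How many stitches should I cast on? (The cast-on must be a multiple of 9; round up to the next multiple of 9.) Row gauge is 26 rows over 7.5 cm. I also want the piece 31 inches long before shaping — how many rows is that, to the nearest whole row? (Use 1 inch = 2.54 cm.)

Finished = 32 − 1 = 31 inches.
31 inches × 2.54 = 78.74 cm.
18/7.5 = 2.4 sts per cm; 78.74 × 2.4 = 188.98 sts.
Next multiple of 9 → 189.
31 inches = 78.74 cm; × 3.467 = 272.97 → 273 rows.

Cast on 189 stitches; work 273 rows.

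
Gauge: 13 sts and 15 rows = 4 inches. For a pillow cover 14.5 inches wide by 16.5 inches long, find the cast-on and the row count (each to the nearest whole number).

Cast on 47 stitches and work 62 rows.

Stitch gauge = 13/4 = 3.25 sts/in; 14.5 × 3.25 = 47.12 → 47 sts.
Row gauge = 15/4 = 3.75 rows/in; 16.5 × 3.75 = 61.88 → 62 rows.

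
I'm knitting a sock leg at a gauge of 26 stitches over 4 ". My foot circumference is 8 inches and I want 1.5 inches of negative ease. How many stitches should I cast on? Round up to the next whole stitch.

Finished = 8 − 1.5 = 6.5 in.
26 / 4 = 6.5 sts per inch.
6.50 × 6.5 = 42.25 sts.
→ 43 sts.

Cast on 43 stitches.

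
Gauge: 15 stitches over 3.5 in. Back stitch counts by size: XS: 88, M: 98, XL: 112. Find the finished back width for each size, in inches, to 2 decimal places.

15/3.5 = 4.286 sts per in.
XS: 88 / 4.286 = 20.533 → 20.53 in.
M: 98 / 4.286 = 22.867 → 22.87 in.
XL: 112 / 4.286 = 26.133 → 26.13 in.

XS 20.53 inches; M 22.87 inches; XL 26.13 inches.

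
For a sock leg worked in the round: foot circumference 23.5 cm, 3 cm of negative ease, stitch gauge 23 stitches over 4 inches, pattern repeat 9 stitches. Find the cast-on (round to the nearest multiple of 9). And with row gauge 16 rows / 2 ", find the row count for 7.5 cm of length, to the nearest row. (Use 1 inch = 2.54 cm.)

Cast on 45 stitches; work 24 rows.

Finished = 23.5 − 3 = 20.5 cm.
20.5 cm × 1/2.54 = 8.07 inches.
23/4 = 5.75 sts per in; 8.07 × 5.75 = 46.41 sts.
Nearest multiple of 9 → 45.
7.5 cm = 2.95 inches; × 8 = 23.62 → 24 rows.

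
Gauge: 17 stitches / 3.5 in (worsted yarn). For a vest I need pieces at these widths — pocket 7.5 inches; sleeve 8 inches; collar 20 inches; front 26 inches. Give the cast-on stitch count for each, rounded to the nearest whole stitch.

Rate = 17/3.5 = 4.857 sts per in.
pocket: 7.5 × 4.857 = 36.43 → 36.
sleeve: 8 × 4.857 = 38.86 → 39.
collar: 20 × 4.857 = 97.14 → 97.
front: 26 × 4.857 = 126.29 → 126.

pocket 36; sleeve 39; collar 97; front 126.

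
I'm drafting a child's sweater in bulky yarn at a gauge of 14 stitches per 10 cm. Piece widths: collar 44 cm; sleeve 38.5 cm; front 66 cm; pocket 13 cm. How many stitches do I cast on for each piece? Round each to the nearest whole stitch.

Rate = 14/10 = 1.4 sts per cm.
collar: 44 × 1.4 = 61.60 → 62.
sleeve: 38.5 × 1.4 = 53.90 → 54.
front: 66 × 1.4 = 92.40 → 92.
pocket: 13 × 1.4 = 18.20 → 18.

collar 62; sleeve 54; front 92; pocket 18.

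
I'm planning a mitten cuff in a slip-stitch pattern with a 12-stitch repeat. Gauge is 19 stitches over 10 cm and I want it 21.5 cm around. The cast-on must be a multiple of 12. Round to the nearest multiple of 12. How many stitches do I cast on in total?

19 / 10 = 1.9 sts per cm.
21.5 × 1.9 = 40.85 sts.
Nearest multiple of 12: 36.

CO 36 sts.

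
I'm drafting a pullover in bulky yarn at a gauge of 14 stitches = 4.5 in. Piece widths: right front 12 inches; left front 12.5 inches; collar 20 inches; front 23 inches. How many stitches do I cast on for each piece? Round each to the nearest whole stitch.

Rate = 14/4.5 = 3.111 sts per in.
right front: 12 × 3.111 = 37.33 → 37.
left front: 12.5 × 3.111 = 38.89 → 39.
collar: 20 × 3.111 = 62.22 → 62.
front: 23 × 3.111 = 71.56 → 72.

right front 37; left front 39; collar 62; front 72.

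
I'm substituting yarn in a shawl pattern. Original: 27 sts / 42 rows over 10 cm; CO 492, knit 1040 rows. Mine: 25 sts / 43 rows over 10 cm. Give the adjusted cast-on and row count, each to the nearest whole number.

Cast on 456 stitches; work 1065 rows.

Stitches: 492 × 25/27 = 455.56 → 456.
Rows: 1040 × 43/42 = 1064.76 → 1065.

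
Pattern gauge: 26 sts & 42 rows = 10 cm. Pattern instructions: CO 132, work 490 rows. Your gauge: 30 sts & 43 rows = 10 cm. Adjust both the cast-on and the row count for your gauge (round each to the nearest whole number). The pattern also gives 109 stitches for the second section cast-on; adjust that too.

Stitches: 132 × 30/26 = 152.31 → 152.
Rows: 490 × 43/42 = 501.67 → 502.
second section cast-on: 109 × 30/26 = 125.77 → 126.

Cast on 152 stitches; work 502 rows; second section cast-on 126 stitches.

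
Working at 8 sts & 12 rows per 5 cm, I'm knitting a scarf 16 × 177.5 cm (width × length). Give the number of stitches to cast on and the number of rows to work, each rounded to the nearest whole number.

Cast on 26 stitches and work 426 rows.

Stitch gauge = 8/5 = 1.6 sts/cm; 16 × 1.6 = 25.60 → 26 sts.
Row gauge = 12/5 = 2.4 rows/cm; 177.5 × 2.4 = 426.00 → 426 rows.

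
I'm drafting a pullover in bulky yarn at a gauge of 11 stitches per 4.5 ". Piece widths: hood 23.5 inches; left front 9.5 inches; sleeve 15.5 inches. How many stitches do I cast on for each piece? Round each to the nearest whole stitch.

hood 57; left front 23; sleeve 38.

Rate = 11/4.5 = 2.444 sts per in.
hood: 23.5 × 2.444 = 57.44 → 57.
left front: 9.5 × 2.444 = 23.22 → 23.
sleeve: 15.5 × 2.444 = 37.89 → 38.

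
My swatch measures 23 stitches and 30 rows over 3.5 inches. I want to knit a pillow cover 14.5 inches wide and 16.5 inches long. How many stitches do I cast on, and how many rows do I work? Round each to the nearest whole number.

Cast on 95 stitches and work 141 rows.

Stitch gauge = 23/3.5 = 6.571 sts/in; 14.5 × 6.571 = 95.29 → 95 sts.
Row gauge = 30/3.5 = 8.571 rows/in; 16.5 × 8.571 = 141.43 → 141 rows.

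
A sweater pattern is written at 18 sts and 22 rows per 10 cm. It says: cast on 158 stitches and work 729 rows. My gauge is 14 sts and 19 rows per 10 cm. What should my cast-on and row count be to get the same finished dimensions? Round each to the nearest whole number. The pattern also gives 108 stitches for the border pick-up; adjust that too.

Cast on 123 stitches; work 630 rows; border pick-up 84 stitches.

Stitches: 158 × 14/18 = 122.89 → 123.
Rows: 729 × 19/22 = 629.59 → 630.
border pick-up: 108 × 14/18 = 84.00 → 84.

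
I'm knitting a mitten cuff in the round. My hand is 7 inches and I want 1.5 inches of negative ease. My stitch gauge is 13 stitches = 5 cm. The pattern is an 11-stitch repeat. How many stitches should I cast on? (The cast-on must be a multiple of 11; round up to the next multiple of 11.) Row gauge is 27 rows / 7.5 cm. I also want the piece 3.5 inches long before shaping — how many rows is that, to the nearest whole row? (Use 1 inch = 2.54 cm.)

Finished = 7 − 1.5 = 5.5 inches.
5.5 inches × 2.54 = 13.97 cm.
13/5 = 2.6 sts per cm; 13.97 × 2.6 = 36.32 sts.
Next multiple of 11 → 44.
3.5 inches = 8.89 cm; × 3.6 = 32.00 → 32 rows.

Cast on 44 stitches; work 32 rows.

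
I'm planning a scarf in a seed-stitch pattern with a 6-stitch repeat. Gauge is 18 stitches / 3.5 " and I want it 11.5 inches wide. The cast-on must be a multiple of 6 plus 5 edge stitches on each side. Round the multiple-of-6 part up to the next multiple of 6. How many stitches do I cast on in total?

64 stitches.

18 / 3.5 = 5.143 sts per inch.
11.5 × 5.143 = 59.14 sts.
Less 10 edge sts → 49.14 for the repeat.
Next multiple of 6: 54.
Add back 10 edge sts → 64.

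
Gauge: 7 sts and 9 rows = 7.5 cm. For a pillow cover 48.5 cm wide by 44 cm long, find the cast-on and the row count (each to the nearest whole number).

Cast on 45 stitches and work 53 rows.

Stitch gauge = 7/7.5 = 0.933 sts/cm; 48.5 × 0.933 = 45.27 → 45 sts.
Row gauge = 9/7.5 = 1.2 rows/cm; 44 × 1.2 = 52.80 → 53 rows.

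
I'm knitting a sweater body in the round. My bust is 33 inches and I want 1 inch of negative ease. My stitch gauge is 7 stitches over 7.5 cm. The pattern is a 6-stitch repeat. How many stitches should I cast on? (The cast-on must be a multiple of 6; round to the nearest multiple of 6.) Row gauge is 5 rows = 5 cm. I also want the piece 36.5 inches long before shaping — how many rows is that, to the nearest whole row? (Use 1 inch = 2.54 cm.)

Finished = 33 − 1 = 32 inches.
32 inches × 2.54 = 81.28 cm.
7/7.5 = 0.933 sts per cm; 81.28 × 0.933 = 75.86 sts.
Nearest multiple of 6 → 78.
36.5 inches = 92.71 cm; × 1 = 92.71 → 93 rows.

Cast on 78 stitches; work 93 rows.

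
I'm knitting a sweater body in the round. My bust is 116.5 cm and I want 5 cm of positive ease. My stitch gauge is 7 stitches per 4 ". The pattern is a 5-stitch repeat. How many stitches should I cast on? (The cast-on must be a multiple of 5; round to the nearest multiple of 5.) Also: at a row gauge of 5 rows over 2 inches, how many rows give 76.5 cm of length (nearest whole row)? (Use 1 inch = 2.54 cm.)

Cast on 85 stitches; work 75 rows.

Finished = 116.5 + 5 = 121.5 cm.
121.5 cm × 1/2.54 = 47.83 inches.
7/4 = 1.75 sts per in; 47.83 × 1.75 = 83.71 sts.
Nearest multiple of 5 → 85.
76.5 cm = 30.12 inches; × 2.5 = 75.30 → 75 rows.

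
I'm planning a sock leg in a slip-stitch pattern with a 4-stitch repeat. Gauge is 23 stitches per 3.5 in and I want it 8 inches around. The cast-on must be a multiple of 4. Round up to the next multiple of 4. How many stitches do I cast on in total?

23 / 3.5 = 6.571 sts per inch.
8 × 6.571 = 52.57 sts.
Next multiple of 4: 56.

CO 56 sts.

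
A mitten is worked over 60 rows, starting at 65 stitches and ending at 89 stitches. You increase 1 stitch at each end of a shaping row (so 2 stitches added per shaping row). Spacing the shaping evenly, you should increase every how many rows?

Stitches to add: |89 − 65| = 24.
Shaping rows needed: 24 / 2 = 12.
60 rows / 12 = every 5 rows.

Increase every 5th row.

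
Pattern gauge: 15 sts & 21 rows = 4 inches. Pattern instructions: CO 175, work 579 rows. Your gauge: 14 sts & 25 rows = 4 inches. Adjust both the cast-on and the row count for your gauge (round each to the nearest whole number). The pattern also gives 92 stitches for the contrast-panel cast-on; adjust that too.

Cast on 163 stitches; work 689 rows; contrast-panel cast-on 86 stitches.

Stitches: 175 × 14/15 = 163.33 → 163.
Rows: 579 × 25/21 = 689.29 → 689.
contrast-panel cast-on: 92 × 14/15 = 85.87 → 86.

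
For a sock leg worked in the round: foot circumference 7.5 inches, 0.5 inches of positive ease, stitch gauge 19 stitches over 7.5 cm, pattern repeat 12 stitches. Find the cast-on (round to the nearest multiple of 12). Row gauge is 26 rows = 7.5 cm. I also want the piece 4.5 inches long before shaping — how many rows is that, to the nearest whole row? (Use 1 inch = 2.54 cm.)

Cast on 48 stitches; work 40 rows.

Finished = 7.5 + 0.5 = 8 inches.
8 inches × 2.54 = 20.32 cm.
19/7.5 = 2.533 sts per cm; 20.32 × 2.533 = 51.48 sts.
Nearest multiple of 12 → 48.
4.5 inches = 11.43 cm; × 3.467 = 39.62 → 40 rows.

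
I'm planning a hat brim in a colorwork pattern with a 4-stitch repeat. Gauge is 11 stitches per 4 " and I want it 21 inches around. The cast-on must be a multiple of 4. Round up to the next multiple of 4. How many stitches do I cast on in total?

11 / 4 = 2.75 sts per inch.
21 × 2.75 = 57.75 sts.
Next multiple of 4: 60.

CO 60 sts.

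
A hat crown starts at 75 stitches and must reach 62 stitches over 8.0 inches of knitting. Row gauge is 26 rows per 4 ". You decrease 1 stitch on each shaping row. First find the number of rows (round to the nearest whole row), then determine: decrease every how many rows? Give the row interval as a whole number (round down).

Decrease every 4th row.

Rows = 8.0 × 6.5 = 52.0 → 52 rows.
Stitches to remove: 13 → 13 shaping rows (at 1 st each).
52 / 13 = 4.00 → every 4 rows.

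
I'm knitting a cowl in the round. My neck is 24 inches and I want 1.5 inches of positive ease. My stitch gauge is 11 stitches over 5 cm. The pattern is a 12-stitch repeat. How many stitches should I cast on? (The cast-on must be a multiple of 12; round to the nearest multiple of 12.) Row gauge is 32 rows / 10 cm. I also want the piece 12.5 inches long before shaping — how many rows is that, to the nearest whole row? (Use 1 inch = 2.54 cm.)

Cast on 144 stitches; work 102 rows.

Finished = 24 + 1.5 = 25.5 inches.
25.5 inches × 2.54 = 64.77 cm.
11/5 = 2.2 sts per cm; 64.77 × 2.2 = 142.49 sts.
Nearest multiple of 12 → 144.
12.5 inches = 31.75 cm; × 3.2 = 101.60 → 102 rows.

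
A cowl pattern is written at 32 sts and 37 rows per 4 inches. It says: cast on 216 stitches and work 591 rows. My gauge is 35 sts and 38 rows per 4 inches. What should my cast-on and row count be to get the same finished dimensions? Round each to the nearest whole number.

Cast on 236 stitches; work 607 rows.

Stitches: 216 × 35/32 = 236.25 → 236.
Rows: 591 × 38/37 = 606.97 → 607.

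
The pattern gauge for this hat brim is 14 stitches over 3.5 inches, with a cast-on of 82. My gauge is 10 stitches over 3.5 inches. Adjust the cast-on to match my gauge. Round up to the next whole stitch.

CO 59 sts.

Scale factor = 10 / 14 = 0.714.
82 × 10 / 14 = 58.57 sts.
→ 59 sts.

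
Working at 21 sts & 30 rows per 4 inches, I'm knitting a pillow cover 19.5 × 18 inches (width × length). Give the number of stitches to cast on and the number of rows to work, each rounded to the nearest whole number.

Cast on 102 stitches and work 135 rows.

Stitch gauge = 21/4 = 5.25 sts/in; 19.5 × 5.25 = 102.38 → 102 sts.
Row gauge = 30/4 = 7.5 rows/in; 18 × 7.5 = 135.00 → 135 rows.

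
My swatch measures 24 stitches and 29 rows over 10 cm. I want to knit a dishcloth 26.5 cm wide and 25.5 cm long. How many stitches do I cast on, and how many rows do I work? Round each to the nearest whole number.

Stitch gauge = 24/10 = 2.4 sts/cm; 26.5 × 2.4 = 63.60 → 64 sts.
Row gauge = 29/10 = 2.9 rows/cm; 25.5 × 2.9 = 73.95 → 74 rows.

Cast on 64 stitches and work 74 rows.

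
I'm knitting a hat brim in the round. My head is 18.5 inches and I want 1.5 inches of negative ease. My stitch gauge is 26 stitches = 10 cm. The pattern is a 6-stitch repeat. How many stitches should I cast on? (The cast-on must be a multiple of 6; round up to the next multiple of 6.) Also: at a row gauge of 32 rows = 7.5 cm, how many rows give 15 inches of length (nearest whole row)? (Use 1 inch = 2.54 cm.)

Cast on 114 stitches; work 163 rows.

Finished = 18.5 − 1.5 = 17 inches.
17 inches × 2.54 = 43.18 cm.
26/10 = 2.6 sts per cm; 43.18 × 2.6 = 112.27 sts.
Next multiple of 6 → 114.
15 inches = 38.10 cm; × 4.267 = 162.56 → 163 rows.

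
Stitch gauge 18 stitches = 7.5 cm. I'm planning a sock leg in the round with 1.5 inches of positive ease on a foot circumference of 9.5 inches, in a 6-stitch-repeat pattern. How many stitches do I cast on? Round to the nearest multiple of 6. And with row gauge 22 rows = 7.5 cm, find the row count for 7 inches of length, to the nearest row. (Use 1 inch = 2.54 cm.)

Cast on 66 stitches; work 52 rows.

Finished = 9.5 + 1.5 = 11 inches.
11 inches × 2.54 = 27.94 cm.
18/7.5 = 2.4 sts per cm; 27.94 × 2.4 = 67.06 sts.
Nearest multiple of 6 → 66.
7 inches = 17.78 cm; × 2.933 = 52.15 → 52 rows.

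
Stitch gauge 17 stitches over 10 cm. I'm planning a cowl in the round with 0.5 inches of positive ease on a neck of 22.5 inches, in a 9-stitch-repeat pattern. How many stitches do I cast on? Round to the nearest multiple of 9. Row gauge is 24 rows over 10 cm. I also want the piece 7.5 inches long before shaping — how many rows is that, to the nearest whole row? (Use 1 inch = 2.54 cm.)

Cast on 99 stitches; work 46 rows.

Finished = 22.5 + 0.5 = 23 inches.
23 inches × 2.54 = 58.42 cm.
17/10 = 1.7 sts per cm; 58.42 × 1.7 = 99.31 sts.
Nearest multiple of 9 → 99.
7.5 inches = 19.05 cm; × 2.4 = 45.72 → 46 rows.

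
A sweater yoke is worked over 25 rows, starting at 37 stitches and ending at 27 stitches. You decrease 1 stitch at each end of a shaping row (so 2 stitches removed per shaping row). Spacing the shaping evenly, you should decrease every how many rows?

Stitches to remove: |27 − 37| = 10.
Shaping rows needed: 10 / 2 = 5.
25 rows / 5 = every 5 rows.

Decrease every 5th row.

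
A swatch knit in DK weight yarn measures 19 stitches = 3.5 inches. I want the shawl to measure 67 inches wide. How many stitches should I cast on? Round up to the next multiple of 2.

Cast on 364 stitches.

19 stitches / 3.5 in = 5.429 stitches per inch.
67 × 5.429 = 363.71 stitches.
Round up multiple of 2 → 364.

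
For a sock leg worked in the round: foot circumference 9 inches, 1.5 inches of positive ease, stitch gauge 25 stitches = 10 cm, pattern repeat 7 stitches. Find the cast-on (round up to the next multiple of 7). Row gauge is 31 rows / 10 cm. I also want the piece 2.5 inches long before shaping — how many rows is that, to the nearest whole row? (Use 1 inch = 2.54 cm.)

Finished = 9 + 1.5 = 10.5 inches.
10.5 inches × 2.54 = 26.67 cm.
25/10 = 2.5 sts per cm; 26.67 × 2.5 = 66.67 sts.
Next multiple of 7 → 70.
2.5 inches = 6.35 cm; × 3.1 = 19.68 → 20 rows.

Cast on 70 stitches; work 20 rows.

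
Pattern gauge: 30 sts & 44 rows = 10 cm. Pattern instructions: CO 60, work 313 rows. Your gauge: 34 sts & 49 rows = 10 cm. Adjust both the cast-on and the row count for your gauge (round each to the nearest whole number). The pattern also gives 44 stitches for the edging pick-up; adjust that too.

Stitches: 60 × 34/30 = 68.00 → 68.
Rows: 313 × 49/44 = 348.57 → 349.
edging pick-up: 44 × 34/30 = 49.87 → 50.

Cast on 68 stitches; work 349 rows; edging pick-up 50 stitches.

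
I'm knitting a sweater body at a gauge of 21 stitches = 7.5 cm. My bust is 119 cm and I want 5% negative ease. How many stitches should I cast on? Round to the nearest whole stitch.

Cast on 317 stitches.

Finished = 119 × 0.95 = 113.05 cm.
21 / 7.5 = 2.8 sts per cm.
113.05 × 2.8 = 316.54 sts.
→ 317 sts.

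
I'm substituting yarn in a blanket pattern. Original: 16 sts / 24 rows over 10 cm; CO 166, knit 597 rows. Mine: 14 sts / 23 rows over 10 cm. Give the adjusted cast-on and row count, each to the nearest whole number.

Cast on 145 stitches; work 572 rows.

Stitches: 166 × 14/16 = 145.25 → 145.
Rows: 597 × 23/24 = 572.12 → 572.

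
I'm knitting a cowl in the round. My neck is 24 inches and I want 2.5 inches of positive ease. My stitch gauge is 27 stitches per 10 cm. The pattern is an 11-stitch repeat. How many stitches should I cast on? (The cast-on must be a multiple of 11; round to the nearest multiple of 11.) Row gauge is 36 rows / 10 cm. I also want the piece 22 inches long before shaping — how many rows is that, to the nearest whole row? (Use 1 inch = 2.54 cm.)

Finished = 24 + 2.5 = 26.5 inches.
26.5 inches × 2.54 = 67.31 cm.
27/10 = 2.7 sts per cm; 67.31 × 2.7 = 181.74 sts.
Nearest multiple of 11 → 187.
22 inches = 55.88 cm; × 3.6 = 201.17 → 201 rows.

Cast on 187 stitches; work 201 rows.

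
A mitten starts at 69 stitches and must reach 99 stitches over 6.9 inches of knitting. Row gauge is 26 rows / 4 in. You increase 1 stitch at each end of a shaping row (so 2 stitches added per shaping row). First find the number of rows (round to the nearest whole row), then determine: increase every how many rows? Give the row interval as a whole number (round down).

Increase every 3rd row.

Rows = 6.9 × 6.5 = 44.9 → 45 rows.
Stitches to add: 30 → 15 shaping rows (at 2 st each).
45 / 15 = 3.00 → every 3 rows.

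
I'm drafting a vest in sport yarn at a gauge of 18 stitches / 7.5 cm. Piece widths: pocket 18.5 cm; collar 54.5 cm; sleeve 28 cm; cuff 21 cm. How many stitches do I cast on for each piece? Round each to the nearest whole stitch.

Rate = 18/7.5 = 2.4 sts per cm.
pocket: 18.5 × 2.4 = 44.40 → 44.
collar: 54.5 × 2.4 = 130.80 → 131.
sleeve: 28 × 2.4 = 67.20 → 67.
cuff: 21 × 2.4 = 50.40 → 50.

pocket 44; collar 131; sleeve 67; cuff 50.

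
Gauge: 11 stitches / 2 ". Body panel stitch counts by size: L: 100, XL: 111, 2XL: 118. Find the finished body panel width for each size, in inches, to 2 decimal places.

L 18.18 inches; XL 20.18 inches; 2XL 21.45 inches.

11/2 = 5.5 sts per in.
L: 100 / 5.5 = 18.182 → 18.18 in.
XL: 111 / 5.5 = 20.182 → 20.18 in.
2XL: 118 / 5.5 = 21.455 → 21.45 in.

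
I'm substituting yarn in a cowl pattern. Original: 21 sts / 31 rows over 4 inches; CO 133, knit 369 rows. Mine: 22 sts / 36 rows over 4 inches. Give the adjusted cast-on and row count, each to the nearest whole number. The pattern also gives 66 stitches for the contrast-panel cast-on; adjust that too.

Cast on 139 stitches; work 429 rows; contrast-panel cast-on 69 stitches.

Stitches: 133 × 22/21 = 139.33 → 139.
Rows: 369 × 36/31 = 428.52 → 429.
contrast-panel cast-on: 66 × 22/21 = 69.14 → 69.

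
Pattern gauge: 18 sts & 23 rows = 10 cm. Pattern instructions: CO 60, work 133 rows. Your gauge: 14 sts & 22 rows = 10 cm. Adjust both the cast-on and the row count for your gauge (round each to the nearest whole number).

Cast on 47 stitches; work 127 rows.

Stitches: 60 × 14/18 = 46.67 → 47.
Rows: 133 × 22/23 = 127.22 → 127.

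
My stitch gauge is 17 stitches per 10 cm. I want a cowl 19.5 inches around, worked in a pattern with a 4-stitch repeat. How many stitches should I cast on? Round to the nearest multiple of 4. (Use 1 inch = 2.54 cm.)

19.5 in = 19.5 × 2.54 = 49.53 cm.
17 / 10 = 1.7 sts/cm.
49.53 × 1.7 = 84.20 sts.
→ 84.

CO 84 sts.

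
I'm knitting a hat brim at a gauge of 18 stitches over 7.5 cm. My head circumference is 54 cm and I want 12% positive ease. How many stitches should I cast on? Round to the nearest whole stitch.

Finished = 54 × 1.12 = 60.48 cm.
18 / 7.5 = 2.4 sts per cm.
60.48 × 2.4 = 145.15 sts.
→ 145 sts.

CO 145 sts.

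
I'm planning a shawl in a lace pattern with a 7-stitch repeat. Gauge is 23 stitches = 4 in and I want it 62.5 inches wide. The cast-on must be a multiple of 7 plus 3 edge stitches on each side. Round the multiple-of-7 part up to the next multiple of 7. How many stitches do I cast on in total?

CO 363 sts.

23 / 4 = 5.75 sts per inch.
62.5 × 5.75 = 359.38 sts.
Less 6 edge sts → 353.38 for the repeat.
Next multiple of 7: 357.
Add back 6 edge sts → 363.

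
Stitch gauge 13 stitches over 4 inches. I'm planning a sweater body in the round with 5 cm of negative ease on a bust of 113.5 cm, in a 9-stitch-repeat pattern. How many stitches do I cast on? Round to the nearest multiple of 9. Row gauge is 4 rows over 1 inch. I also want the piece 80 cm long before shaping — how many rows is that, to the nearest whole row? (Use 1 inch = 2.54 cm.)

Cast on 135 stitches; work 126 rows.

Finished = 113.5 − 5 = 108.5 cm.
108.5 cm × 1/2.54 = 42.72 inches.
13/4 = 3.25 sts per in; 42.72 × 3.25 = 138.83 sts.
Nearest multiple of 9 → 135.
80 cm = 31.50 inches; × 4 = 125.98 → 126 rows.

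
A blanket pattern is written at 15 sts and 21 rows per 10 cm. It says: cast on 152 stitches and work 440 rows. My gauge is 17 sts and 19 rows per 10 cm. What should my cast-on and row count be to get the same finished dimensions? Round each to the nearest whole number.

Cast on 172 stitches; work 398 rows.

Stitches: 152 × 17/15 = 172.27 → 172.
Rows: 440 × 19/21 = 398.10 → 398.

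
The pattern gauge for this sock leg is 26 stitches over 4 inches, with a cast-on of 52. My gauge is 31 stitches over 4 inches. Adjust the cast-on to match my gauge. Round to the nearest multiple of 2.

62 stitches.

Scale factor = 31 / 26 = 1.192.
52 × 31 / 26 = 62.00 sts.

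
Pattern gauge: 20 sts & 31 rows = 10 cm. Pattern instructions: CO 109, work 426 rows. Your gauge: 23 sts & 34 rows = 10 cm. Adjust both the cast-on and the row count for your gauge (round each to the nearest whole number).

Stitches: 109 × 23/20 = 125.35 → 125.
Rows: 426 × 34/31 = 467.23 → 467.

Cast on 125 stitches; work 467 rows.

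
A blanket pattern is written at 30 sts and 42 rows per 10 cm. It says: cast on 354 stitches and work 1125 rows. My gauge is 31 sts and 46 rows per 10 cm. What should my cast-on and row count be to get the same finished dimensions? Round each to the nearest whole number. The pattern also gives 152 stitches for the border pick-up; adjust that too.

Stitches: 354 × 31/30 = 365.80 → 366.
Rows: 1125 × 46/42 = 1232.14 → 1232.
border pick-up: 152 × 31/30 = 157.07 → 157.

Cast on 366 stitches; work 1232 rows; border pick-up 157 stitches.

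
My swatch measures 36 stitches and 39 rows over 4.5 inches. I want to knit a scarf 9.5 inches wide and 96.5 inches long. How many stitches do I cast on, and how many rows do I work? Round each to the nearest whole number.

Stitch gauge = 36/4.5 = 8 sts/in; 9.5 × 8 = 76.00 → 76 sts.
Row gauge = 39/4.5 = 8.667 rows/in; 96.5 × 8.667 = 836.33 → 836 rows.

Cast on 76 stitches and work 836 rows.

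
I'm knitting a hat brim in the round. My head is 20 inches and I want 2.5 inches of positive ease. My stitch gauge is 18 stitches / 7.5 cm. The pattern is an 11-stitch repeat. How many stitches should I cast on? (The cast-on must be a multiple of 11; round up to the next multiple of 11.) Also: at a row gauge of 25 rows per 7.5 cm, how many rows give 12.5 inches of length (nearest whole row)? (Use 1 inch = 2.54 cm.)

Cast on 143 stitches; work 106 rows.

Finished = 20 + 2.5 = 22.5 inches.
22.5 inches × 2.54 = 57.15 cm.
18/7.5 = 2.4 sts per cm; 57.15 × 2.4 = 137.16 sts.
Next multiple of 11 → 143.
12.5 inches = 31.75 cm; × 3.333 = 105.83 → 106 rows.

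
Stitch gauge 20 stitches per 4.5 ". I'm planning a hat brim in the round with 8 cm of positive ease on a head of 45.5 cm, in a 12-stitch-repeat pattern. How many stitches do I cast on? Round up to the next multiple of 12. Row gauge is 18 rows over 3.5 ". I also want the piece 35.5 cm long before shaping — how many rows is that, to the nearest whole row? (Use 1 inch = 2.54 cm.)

Cast on 96 stitches; work 72 rows.

Finished = 45.5 + 8 = 53.5 cm.
53.5 cm × 1/2.54 = 21.06 inches.
20/4.5 = 4.444 sts per in; 21.06 × 4.444 = 93.61 sts.
Next multiple of 12 → 96.
35.5 cm = 13.98 inches; × 5.143 = 71.88 → 72 rows.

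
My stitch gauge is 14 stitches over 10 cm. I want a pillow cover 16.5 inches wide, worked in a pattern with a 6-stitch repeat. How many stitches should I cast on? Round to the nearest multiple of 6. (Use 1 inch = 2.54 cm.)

Cast on 60 stitches.

16.5 in = 16.5 × 2.54 = 41.91 cm.
14 / 10 = 1.4 sts/cm.
41.91 × 1.4 = 58.67 sts.
→ 60.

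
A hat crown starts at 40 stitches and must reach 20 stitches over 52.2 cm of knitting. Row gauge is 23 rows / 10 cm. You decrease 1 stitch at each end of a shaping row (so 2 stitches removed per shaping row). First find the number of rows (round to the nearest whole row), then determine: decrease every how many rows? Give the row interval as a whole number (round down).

Decrease every 12th row.

Rows = 52.2 × 2.3 = 120.1 → 120 rows.
Stitches to remove: 20 → 10 shaping rows (at 2 st each).
120 / 10 = 12.00 → every 12 rows.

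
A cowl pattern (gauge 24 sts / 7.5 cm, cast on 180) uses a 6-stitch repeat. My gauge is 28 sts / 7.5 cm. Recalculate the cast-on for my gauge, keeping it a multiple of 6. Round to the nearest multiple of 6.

CO 210 sts.

180 × 28 / 24 = 210.00.
Nearest multiple of 6: 210.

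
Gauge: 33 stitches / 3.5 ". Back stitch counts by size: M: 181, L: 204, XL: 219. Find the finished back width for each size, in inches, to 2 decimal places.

M 19.20 inches; L 21.64 inches; XL 23.23 inches.

33/3.5 = 9.429 sts per in.
M: 181 / 9.429 = 19.197 → 19.20 in.
L: 204 / 9.429 = 21.636 → 21.64 in.
XL: 219 / 9.429 = 23.227 → 23.23 in.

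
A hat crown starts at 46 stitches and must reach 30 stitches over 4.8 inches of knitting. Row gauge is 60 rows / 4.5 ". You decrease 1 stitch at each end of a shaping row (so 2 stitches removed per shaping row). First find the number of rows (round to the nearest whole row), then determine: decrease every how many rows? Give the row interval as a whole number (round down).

Decrease every 8th row.

Rows = 4.8 × 13.333 = 64.0 → 64 rows.
Stitches to remove: 16 → 8 shaping rows (at 2 st each).
64 / 8 = 8.00 → every 8 rows.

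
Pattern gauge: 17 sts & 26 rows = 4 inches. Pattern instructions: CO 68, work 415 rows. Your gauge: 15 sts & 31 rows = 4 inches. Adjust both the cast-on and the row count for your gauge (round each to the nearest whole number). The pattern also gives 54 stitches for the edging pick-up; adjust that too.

Cast on 60 stitches; work 495 rows; edging pick-up 48 stitches.

Stitches: 68 × 15/17 = 60.00 → 60.
Rows: 415 × 31/26 = 494.81 → 495.
edging pick-up: 54 × 15/17 = 47.65 → 48.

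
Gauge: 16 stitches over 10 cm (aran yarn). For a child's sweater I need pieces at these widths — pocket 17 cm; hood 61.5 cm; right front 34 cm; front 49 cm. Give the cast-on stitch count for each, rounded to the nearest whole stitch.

pocket 27; hood 98; right front 54; front 78.

Rate = 16/10 = 1.6 sts per cm.
pocket: 17 × 1.6 = 27.20 → 27.
hood: 61.5 × 1.6 = 98.40 → 98.
right front: 34 × 1.6 = 54.40 → 54.
front: 49 × 1.6 = 78.40 → 78.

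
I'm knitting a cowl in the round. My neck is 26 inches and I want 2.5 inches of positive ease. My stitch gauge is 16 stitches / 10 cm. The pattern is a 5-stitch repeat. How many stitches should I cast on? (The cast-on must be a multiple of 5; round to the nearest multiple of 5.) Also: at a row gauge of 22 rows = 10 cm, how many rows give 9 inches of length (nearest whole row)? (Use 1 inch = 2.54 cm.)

Cast on 115 stitches; work 50 rows.

Finished = 26 + 2.5 = 28.5 inches.
28.5 inches × 2.54 = 72.39 cm.
16/10 = 1.6 sts per cm; 72.39 × 1.6 = 115.82 sts.
Nearest multiple of 5 → 115.
9 inches = 22.86 cm; × 2.2 = 50.29 → 50 rows.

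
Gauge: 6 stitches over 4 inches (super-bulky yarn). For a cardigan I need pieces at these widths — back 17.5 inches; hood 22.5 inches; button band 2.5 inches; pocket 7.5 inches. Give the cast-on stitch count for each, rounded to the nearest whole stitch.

Rate = 6/4 = 1.5 sts per in.
back: 17.5 × 1.5 = 26.25 → 26.
hood: 22.5 × 1.5 = 33.75 → 34.
button band: 2.5 × 1.5 = 3.75 → 4.
pocket: 7.5 × 1.5 = 11.25 → 11.

back 26; hood 34; button band 4; pocket 11.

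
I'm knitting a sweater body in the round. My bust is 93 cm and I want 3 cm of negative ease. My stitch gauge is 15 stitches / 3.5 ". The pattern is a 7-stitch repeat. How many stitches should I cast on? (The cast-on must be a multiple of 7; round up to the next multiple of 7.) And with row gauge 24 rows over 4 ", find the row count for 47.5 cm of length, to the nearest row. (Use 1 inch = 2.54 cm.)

Cast on 154 stitches; work 112 rows.

Finished = 93 − 3 = 90 cm.
90 cm × 1/2.54 = 35.43 inches.
15/3.5 = 4.286 sts per in; 35.43 × 4.286 = 151.86 sts.
Next multiple of 7 → 154.
47.5 cm = 18.70 inches; × 6 = 112.20 → 112 rows.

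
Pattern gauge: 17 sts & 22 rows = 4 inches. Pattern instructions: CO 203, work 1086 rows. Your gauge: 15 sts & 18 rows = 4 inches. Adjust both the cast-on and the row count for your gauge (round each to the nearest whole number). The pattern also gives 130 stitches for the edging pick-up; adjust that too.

Cast on 179 stitches; work 889 rows; edging pick-up 115 stitches.

Stitches: 203 × 15/17 = 179.12 → 179.
Rows: 1086 × 18/22 = 888.55 → 889.
edging pick-up: 130 × 15/17 = 114.71 → 115.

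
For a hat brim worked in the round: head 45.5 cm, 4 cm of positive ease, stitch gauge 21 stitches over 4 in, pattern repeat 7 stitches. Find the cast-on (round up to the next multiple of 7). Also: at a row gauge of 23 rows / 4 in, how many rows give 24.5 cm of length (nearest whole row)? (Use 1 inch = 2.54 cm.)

Cast on 105 stitches; work 55 rows.

Finished = 45.5 + 4 = 49.5 cm.
49.5 cm × 1/2.54 = 19.49 inches.
21/4 = 5.25 sts per in; 19.49 × 5.25 = 102.31 sts.
Next multiple of 7 → 105.
24.5 cm = 9.65 inches; × 5.75 = 55.46 → 55 rows.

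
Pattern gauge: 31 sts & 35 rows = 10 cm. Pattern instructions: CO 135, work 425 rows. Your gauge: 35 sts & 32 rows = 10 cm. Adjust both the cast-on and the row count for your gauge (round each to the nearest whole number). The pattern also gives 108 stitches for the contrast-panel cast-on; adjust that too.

Stitches: 135 × 35/31 = 152.42 → 152.
Rows: 425 × 32/35 = 388.57 → 389.
contrast-panel cast-on: 108 × 35/31 = 121.94 → 122.

Cast on 152 stitches; work 389 rows; contrast-panel cast-on 122 stitches.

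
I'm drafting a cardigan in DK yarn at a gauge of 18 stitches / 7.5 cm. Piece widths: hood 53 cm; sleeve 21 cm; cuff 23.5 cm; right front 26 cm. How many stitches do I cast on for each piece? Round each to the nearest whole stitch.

hood 127; sleeve 50; cuff 56; right front 62.

Rate = 18/7.5 = 2.4 sts per cm.
hood: 53 × 2.4 = 127.20 → 127.
sleeve: 21 × 2.4 = 50.40 → 50.
cuff: 23.5 × 2.4 = 56.40 → 56.
right front: 26 × 2.4 = 62.40 → 62.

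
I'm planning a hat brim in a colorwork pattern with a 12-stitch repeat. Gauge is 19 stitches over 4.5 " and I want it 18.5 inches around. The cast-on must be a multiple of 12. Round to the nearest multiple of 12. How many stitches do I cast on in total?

19 / 4.5 = 4.222 sts per inch.
18.5 × 4.222 = 78.11 sts.
Nearest multiple of 12: 84.

CO 84 sts.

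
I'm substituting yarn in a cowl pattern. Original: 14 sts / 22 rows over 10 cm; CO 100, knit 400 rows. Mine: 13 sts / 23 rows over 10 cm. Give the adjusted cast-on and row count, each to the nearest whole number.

Cast on 93 stitches; work 418 rows.

Stitches: 100 × 13/14 = 92.86 → 93.
Rows: 400 × 23/22 = 418.18 → 418.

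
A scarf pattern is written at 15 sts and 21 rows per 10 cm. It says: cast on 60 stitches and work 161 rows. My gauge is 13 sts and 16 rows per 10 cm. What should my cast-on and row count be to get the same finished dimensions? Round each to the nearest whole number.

Cast on 52 stitches; work 123 rows.

Stitches: 60 × 13/15 = 52.00 → 52.
Rows: 161 × 16/21 = 122.67 → 123.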